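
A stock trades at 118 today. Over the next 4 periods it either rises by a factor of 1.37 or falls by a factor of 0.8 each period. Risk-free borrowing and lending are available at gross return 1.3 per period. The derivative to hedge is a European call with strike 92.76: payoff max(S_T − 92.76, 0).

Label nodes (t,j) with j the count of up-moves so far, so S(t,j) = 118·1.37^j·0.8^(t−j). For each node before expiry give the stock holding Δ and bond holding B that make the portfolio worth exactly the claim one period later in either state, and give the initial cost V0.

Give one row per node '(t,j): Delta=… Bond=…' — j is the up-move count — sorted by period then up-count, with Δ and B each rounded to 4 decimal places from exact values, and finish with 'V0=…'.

(0,0): Delta=0.9969 Bond=-32.0840
(1,0): Delta=0.9706 Bond=-39.2298
(1,1): Delta=0.9990 Bond=-42.0564
(2,0): Delta=0.7678 Bond=-35.6840
(2,1): Delta=0.9872 Bond=-53.1428
(2,2): Delta=1.0000 Bond=-54.8876
(3,0): Delta=0.0000 Bond=0.0000
(3,1): Delta=0.8306 Bond=-52.8837
(3,2): Delta=1.0000 Bond=-71.3538
(3,3): Delta=1.0000 Bond=-71.3538
V0=85.5484

The replicating-portfolio and risk-neutral prices coincide; use p* = (1.3−0.8)/(1.37−0.8) = 0.8772 for the latter.
Terminal payoffs: V(4,0)=0.0000, V(4,1)=0.0000, V(4,2)=48.9835, V(4,3)=149.9757, V(4,4)=322.9249
  t=3,j=0: stock 60.4160 → up 82.7699 (V=0.0000), down 48.3328 (V=0.0000). Price 0.0000; hedge Δ=0.0000, bond B=0.0000.
  t=3,j=1: stock 103.4624 → up 141.7435 (V=48.9835), down 82.7699 (V=0.0000). Price 33.0523; hedge Δ=0.8306, bond B=-52.8837.
  t=3,j=2: stock 177.1794 → up 242.7357 (V=149.9757), down 141.7435 (V=48.9835). Price 105.8255; hedge Δ=1.0000, bond B=-71.3538.
  t=3,j=3: stock 303.4197 → up 415.6849 (V=322.9249), down 242.7357 (V=149.9757). Price 232.0658; hedge Δ=1.0000, bond B=-71.3538.
  t=2,j=0: stock 75.5200 → up 103.4624 (V=33.0523), down 60.4160 (V=0.0000). Price 22.3025; hedge Δ=0.7678, bond B=-35.6840.
  t=2,j=1: stock 129.3280 → up 177.1794 (V=105.8255), down 103.4624 (V=33.0523). Price 74.5296; hedge Δ=0.9872, bond B=-53.1428.
  t=2,j=2: stock 221.4742 → up 303.4197 (V=232.0658), down 177.1794 (V=105.8255). Price 166.5866; hedge Δ=1.0000, bond B=-54.8876.
  t=1,j=0: stock 94.4000 → up 129.3280 (V=74.5296), down 75.5200 (V=22.3025). Price 52.3967; hedge Δ=0.9706, bond B=-39.2298.
  t=1,j=1: stock 161.6600 → up 221.4742 (V=166.5866), down 129.3280 (V=74.5296). Price 119.4472; hedge Δ=0.9990, bond B=-42.0564.
  t=0,j=0: stock 118.0000 → up 161.6600 (V=119.4472), down 94.4000 (V=52.3967). Price 85.5484; hedge Δ=0.9969, bond B=-32.0840.
Check: Δ(0,0)·S0 + B(0,0) = 85.5484 = V0.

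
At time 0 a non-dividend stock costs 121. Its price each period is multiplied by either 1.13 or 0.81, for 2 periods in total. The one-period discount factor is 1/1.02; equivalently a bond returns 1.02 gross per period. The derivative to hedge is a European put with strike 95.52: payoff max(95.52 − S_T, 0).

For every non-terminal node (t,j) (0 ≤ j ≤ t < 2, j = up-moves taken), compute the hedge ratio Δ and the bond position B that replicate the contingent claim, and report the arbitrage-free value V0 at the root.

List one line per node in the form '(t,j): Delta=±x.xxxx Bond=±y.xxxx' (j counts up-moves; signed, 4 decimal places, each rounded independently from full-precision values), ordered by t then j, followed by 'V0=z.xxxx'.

(0,0): Delta=-0.1404 Bond=18.8216
(1,0): Delta=-0.5144 Bond=55.8488
(1,1): Delta=0.0000 Bond=0.0000
V0=1.8322

Since d<R<u, set p* = (R−d)/(u−d) = 0.6563; price each node as the discounted p*-expectation of its children.
At expiry t=2: V(2,0)=16.1319, V(2,1)=0.0000, V(2,2)=0.0000
(1,0): S=98.0100. Δ = (V_up−V_dn)/(S_up−S_dn) = (0.0000−16.1319)/(110.7513−79.3881) = -0.5144. V = [p*·0.0000 + (1−p*)·16.1319]/1.02 = 5.4366. B = V − Δ·S = 55.8488.
(1,1): S=136.7300. Δ = (V_up−V_dn)/(S_up−S_dn) = (0.0000−0.0000)/(154.5049−110.7513) = 0.0000. V = [p*·0.0000 + (1−p*)·0.0000]/1.02 = 0.0000. B = V − Δ·S = 0.0000.
(0,0): S=121.0000. Δ = (V_up−V_dn)/(S_up−S_dn) = (0.0000−5.4366)/(136.7300−98.0100) = -0.1404. V = [p*·0.0000 + (1−p*)·5.4366]/1.02 = 1.8322. B = V − Δ·S = 18.8216.
Each (Δ,B) replicates both successor values, so the strategy is self-financing and V0 is arbitrage-free.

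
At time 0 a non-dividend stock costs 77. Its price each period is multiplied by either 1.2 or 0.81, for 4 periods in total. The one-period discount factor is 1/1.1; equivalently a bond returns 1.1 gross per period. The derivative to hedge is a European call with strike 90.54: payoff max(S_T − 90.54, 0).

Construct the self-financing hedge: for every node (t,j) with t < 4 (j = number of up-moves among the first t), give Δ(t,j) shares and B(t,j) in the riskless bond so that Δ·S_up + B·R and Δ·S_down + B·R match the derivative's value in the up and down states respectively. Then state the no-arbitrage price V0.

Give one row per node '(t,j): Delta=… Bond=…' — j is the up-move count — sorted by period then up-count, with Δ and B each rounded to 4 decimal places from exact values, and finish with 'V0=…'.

Risk-neutral probability p* = (R−d)/(u−d) = (1.1−0.81)/(1.2−0.81) = 0.7436.
Terminal payoffs: V(4,0)=0.0000, V(4,1)=0.0000, V(4,2)=0.0000, V(4,3)=17.2354, V(4,4)=69.1272
Node (3,0) S=40.9210: V=(p*·0.0000+(1−p*)·0.0000)/1.1=0.0000; Δ=(0.0000−0.0000)/(49.1051−33.1460)=0.0000; B=V−Δ·S=0.0000
Node (3,1) S=60.6236: V=(p*·0.0000+(1−p*)·0.0000)/1.1=0.0000; Δ=(0.0000−0.0000)/(72.7484−49.1051)=0.0000; B=V−Δ·S=0.0000
Node (3,2) S=89.8128: V=(p*·17.2354+(1−p*)·0.0000)/1.1=11.6509; Δ=(17.2354−0.0000)/(107.7754−72.7484)=0.4921; B=V−Δ·S=-32.5423
Node (3,3) S=133.0560: V=(p*·69.1272+(1−p*)·17.2354)/1.1=50.7469; Δ=(69.1272−17.2354)/(159.6672−107.7754)=1.0000; B=V−Δ·S=-82.3091
Node (2,0) S=50.5197: V=(p*·0.0000+(1−p*)·0.0000)/1.1=0.0000; Δ=(0.0000−0.0000)/(60.6236−40.9210)=0.0000; B=V−Δ·S=0.0000
Node (2,1) S=74.8440: V=(p*·11.6509+(1−p*)·0.0000)/1.1=7.8759; Δ=(11.6509−0.0000)/(89.8128−60.6236)=0.3992; B=V−Δ·S=-21.9983
Node (2,2) S=110.8800: V=(p*·50.7469+(1−p*)·11.6509)/1.1=37.0203; Δ=(50.7469−11.6509)/(133.0560−89.8128)=0.9041; B=V−Δ·S=-63.2258
Node (1,0) S=62.3700: V=(p*·7.8759+(1−p*)·0.0000)/1.1=5.3241; Δ=(7.8759−0.0000)/(74.8440−50.5197)=0.3238; B=V−Δ·S=-14.8706
Node (1,1) S=92.4000: V=(p*·37.0203+(1−p*)·7.8759)/1.1=26.8612; Δ=(37.0203−7.8759)/(110.8800−74.8440)=0.8088; B=V−Δ·S=-47.8679
Node (0,0) S=77.0000: V=(p*·26.8612+(1−p*)·5.3241)/1.1=19.3990; Δ=(26.8612−5.3241)/(92.4000−62.3700)=0.7172; B=V−Δ·S=-35.8246
Check: Δ(0,0)·S0 + B(0,0) = 19.3990 = V0.

(0,0): Delta=0.7172 Bond=-35.8246
(1,0): Delta=0.3238 Bond=-14.8706
(1,1): Delta=0.8088 Bond=-47.8679
(2,0): Delta=0.0000 Bond=0.0000
(2,1): Delta=0.3992 Bond=-21.9983
(2,2): Delta=0.9041 Bond=-63.2258
(3,0): Delta=0.0000 Bond=0.0000
(3,1): Delta=0.0000 Bond=0.0000
(3,2): Delta=0.4921 Bond=-32.5423
(3,3): Delta=1.0000 Bond=-82.3091
V0=19.3990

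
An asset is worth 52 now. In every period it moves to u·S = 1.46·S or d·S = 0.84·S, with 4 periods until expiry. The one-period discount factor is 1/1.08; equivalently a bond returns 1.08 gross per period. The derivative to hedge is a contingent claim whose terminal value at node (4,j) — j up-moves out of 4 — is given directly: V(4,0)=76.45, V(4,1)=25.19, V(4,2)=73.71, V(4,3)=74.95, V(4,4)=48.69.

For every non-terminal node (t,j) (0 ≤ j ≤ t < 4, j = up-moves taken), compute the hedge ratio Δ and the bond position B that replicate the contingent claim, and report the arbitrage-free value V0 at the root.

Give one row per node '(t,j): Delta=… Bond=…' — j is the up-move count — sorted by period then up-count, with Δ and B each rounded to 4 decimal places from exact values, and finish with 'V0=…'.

Risk-neutral probability p* = (R−d)/(u−d) = (1.08−0.84)/(1.46−0.84) = 0.3871.
Terminal values V(4,·): V(4,0)=76.4500, V(4,1)=25.1900, V(4,2)=73.7100, V(4,3)=74.9500, V(4,4)=48.6900
  t=3,j=0: stock 30.8206 → up 44.9981 (V=25.1900), down 25.8893 (V=76.4500). Price 52.4143; hedge Δ=-2.6825, bond B=135.0917.
  t=3,j=1: stock 53.5692 → up 78.2110 (V=73.7100), down 44.9981 (V=25.1900). Price 40.7148; hedge Δ=1.4609, bond B=-37.5433.
  t=3,j=2: stock 93.1083 → up 135.9381 (V=74.9500), down 78.2110 (V=73.7100). Price 68.6944; hedge Δ=0.0215, bond B=66.6944.
  t=3,j=3: stock 161.8311 → up 236.2734 (V=48.6900), down 135.9381 (V=74.9500). Price 59.9860; hedge Δ=-0.2617, bond B=102.3408.
  t=2,j=0: stock 36.6912 → up 53.5692 (V=40.7148), down 30.8206 (V=52.4143). Price 44.3384; hedge Δ=-0.5143, bond B=63.2086.
  t=2,j=1: stock 63.7728 → up 93.1083 (V=68.6944), down 53.5692 (V=40.7148). Price 47.7274; hedge Δ=0.7076, bond B=2.5989.
  t=2,j=2: stock 110.8432 → up 161.8311 (V=59.9860), down 93.1083 (V=68.6944). Price 60.4846; hedge Δ=-0.1267, bond B=74.5306.
  t=1,j=0: stock 43.6800 → up 63.7728 (V=47.7274), down 36.6912 (V=44.3384). Price 42.2688; hedge Δ=0.1251, bond B=36.8025.
  t=1,j=1: stock 75.9200 → up 110.8432 (V=60.4846), down 63.7728 (V=47.7274). Price 48.7645; hedge Δ=0.2710, bond B=28.1883.
  t=0,j=0: stock 52.0000 → up 75.9200 (V=48.7645), down 43.6800 (V=42.2688). Price 41.4660; hedge Δ=0.2015, bond B=30.9889.
Self-financing check: at every node Δ·S+B equals the discounted successor values.

(0,0): Delta=0.2015 Bond=30.9889
(1,0): Delta=0.1251 Bond=36.8025
(1,1): Delta=0.2710 Bond=28.1883
(2,0): Delta=-0.5143 Bond=63.2086
(2,1): Delta=0.7076 Bond=2.5989
(2,2): Delta=-0.1267 Bond=74.5306
(3,0): Delta=-2.6825 Bond=135.0917
(3,1): Delta=1.4609 Bond=-37.5433
(3,2): Delta=0.0215 Bond=66.6944
(3,3): Delta=-0.2617 Bond=102.3408
V0=41.4660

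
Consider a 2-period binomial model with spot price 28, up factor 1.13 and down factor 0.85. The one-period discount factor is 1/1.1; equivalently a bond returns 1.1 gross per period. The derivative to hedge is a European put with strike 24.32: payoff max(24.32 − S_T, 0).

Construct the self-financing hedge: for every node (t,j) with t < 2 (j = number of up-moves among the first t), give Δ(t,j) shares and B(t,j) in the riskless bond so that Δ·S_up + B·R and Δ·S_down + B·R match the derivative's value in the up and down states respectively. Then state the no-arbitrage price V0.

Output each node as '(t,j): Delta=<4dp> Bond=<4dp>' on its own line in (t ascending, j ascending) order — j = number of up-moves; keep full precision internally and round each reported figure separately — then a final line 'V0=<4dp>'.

Under the risk-neutral measure, an up-move has probability p* = (R−d)/(u−d) = 0.8929 and values discount at R = 1.1.
Terminal values V(2,·): V(2,0)=4.0900, V(2,1)=0.0000, V(2,2)=0.0000
(1,0): S=23.8000. Δ = (V_up−V_dn)/(S_up−S_dn) = (0.0000−4.0900)/(26.8940−20.2300) = -0.6137. V = [p*·0.0000 + (1−p*)·4.0900]/1.1 = 0.3984. B = V − Δ·S = 15.0055.
(1,1): S=31.6400. Δ = (V_up−V_dn)/(S_up−S_dn) = (0.0000−0.0000)/(35.7532−26.8940) = 0.0000. V = [p*·0.0000 + (1−p*)·0.0000]/1.1 = 0.0000. B = V − Δ·S = 0.0000.
(0,0): S=28.0000. Δ = (V_up−V_dn)/(S_up−S_dn) = (0.0000−0.3984)/(31.6400−23.8000) = -0.0508. V = [p*·0.0000 + (1−p*)·0.3984]/1.1 = 0.0388. B = V − Δ·S = 1.4616.
Root portfolio cost Δ·28+B reproduces V0=0.0388.

(0,0): Delta=-0.0508 Bond=1.4616
(1,0): Delta=-0.6137 Bond=15.0055
(1,1): Delta=0.0000 Bond=0.0000
V0=0.0388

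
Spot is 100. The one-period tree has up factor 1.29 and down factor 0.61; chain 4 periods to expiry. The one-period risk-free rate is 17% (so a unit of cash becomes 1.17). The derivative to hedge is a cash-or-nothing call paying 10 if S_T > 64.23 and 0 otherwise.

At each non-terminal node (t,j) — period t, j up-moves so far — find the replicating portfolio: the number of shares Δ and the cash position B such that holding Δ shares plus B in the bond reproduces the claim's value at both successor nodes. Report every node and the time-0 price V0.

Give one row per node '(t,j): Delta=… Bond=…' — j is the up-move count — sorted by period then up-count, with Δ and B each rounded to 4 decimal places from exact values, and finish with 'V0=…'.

(0,0): Delta=0.0330 Bond=1.2617
(1,0): Delta=0.1194 Bond=-3.7986
(1,1): Delta=0.0242 Bond=2.6065
(2,0): Delta=0.0000 Bond=0.0000
(2,1): Delta=0.1315 Bond=-5.3967
(2,2): Delta=0.0133 Bond=4.8596
(3,0): Delta=0.0000 Bond=0.0000
(3,1): Delta=0.0000 Bond=0.0000
(3,2): Delta=0.1449 Bond=-7.6672
(3,3): Delta=0.0000 Bond=8.5470
V0=4.5585

Since d<R<u, set p* = (R−d)/(u−d) = 0.8235; price each node as the discounted p*-expectation of its children.
Payoff layer (t=4): V(4,0)=0.0000, V(4,1)=0.0000, V(4,2)=0.0000, V(4,3)=10.0000, V(4,4)=10.0000
Node (3,0) S=22.6981: V=(p*·0.0000+(1−p*)·0.0000)/1.17=0.0000; Δ=(0.0000−0.0000)/(29.2805−13.8458)=0.0000; B=V−Δ·S=0.0000
Node (3,1) S=48.0009: V=(p*·0.0000+(1−p*)·0.0000)/1.17=0.0000; Δ=(0.0000−0.0000)/(61.9212−29.2805)=0.0000; B=V−Δ·S=0.0000
Node (3,2) S=101.5101: V=(p*·10.0000+(1−p*)·0.0000)/1.17=7.0387; Δ=(10.0000−0.0000)/(130.9480−61.9212)=0.1449; B=V−Δ·S=-7.6672
Node (3,3) S=214.6689: V=(p*·10.0000+(1−p*)·10.0000)/1.17=8.5470; Δ=(10.0000−10.0000)/(276.9229−130.9480)=0.0000; B=V−Δ·S=8.5470
Node (2,0) S=37.2100: V=(p*·0.0000+(1−p*)·0.0000)/1.17=0.0000; Δ=(0.0000−0.0000)/(48.0009−22.6981)=0.0000; B=V−Δ·S=0.0000
Node (2,1) S=78.6900: V=(p*·7.0387+(1−p*)·0.0000)/1.17=4.9543; Δ=(7.0387−0.0000)/(101.5101−48.0009)=0.1315; B=V−Δ·S=-5.3967
Node (2,2) S=166.4100: V=(p*·8.5470+(1−p*)·7.0387)/1.17=7.0776; Δ=(8.5470−7.0387)/(214.6689−101.5101)=0.0133; B=V−Δ·S=4.8596
Node (1,0) S=61.0000: V=(p*·4.9543+(1−p*)·0.0000)/1.17=3.4872; Δ=(4.9543−0.0000)/(78.6900−37.2100)=0.1194; B=V−Δ·S=-3.7986
Node (1,1) S=129.0000: V=(p*·7.0776+(1−p*)·4.9543)/1.17=5.7290; Δ=(7.0776−4.9543)/(166.4100−78.6900)=0.0242; B=V−Δ·S=2.6065
Node (0,0) S=100.0000: V=(p*·5.7290+(1−p*)·3.4872)/1.17=4.5585; Δ=(5.7290−3.4872)/(129.0000−61.0000)=0.0330; B=V−Δ·S=1.2617
Self-financing check: at every node Δ·S+B equals the discounted successor values.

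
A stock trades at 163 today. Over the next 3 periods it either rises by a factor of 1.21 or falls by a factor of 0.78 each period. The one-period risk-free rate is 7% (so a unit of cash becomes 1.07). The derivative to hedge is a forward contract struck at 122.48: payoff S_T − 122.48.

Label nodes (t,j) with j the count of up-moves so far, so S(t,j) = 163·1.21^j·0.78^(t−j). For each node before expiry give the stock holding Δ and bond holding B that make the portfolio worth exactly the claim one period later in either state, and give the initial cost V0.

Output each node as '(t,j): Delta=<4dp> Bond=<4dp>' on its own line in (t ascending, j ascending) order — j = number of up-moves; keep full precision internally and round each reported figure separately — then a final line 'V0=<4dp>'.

(0,0): Delta=1.0000 Bond=-99.9802
(1,0): Delta=1.0000 Bond=-106.9788
(1,1): Delta=1.0000 Bond=-106.9788
(2,0): Delta=1.0000 Bond=-114.4673
(2,1): Delta=1.0000 Bond=-114.4673
(2,2): Delta=1.0000 Bond=-114.4673
V0=63.0198

Risk-neutral probability p* = (R−d)/(u−d) = (1.07−0.78)/(1.21−0.78) = 0.6744.
Payoff layer (t=3): V(3,0)=-45.1280, V(3,1)=-2.4853, V(3,2)=63.6657, V(3,3)=166.2844
(2,0): S=99.1692. Δ = (V_up−V_dn)/(S_up−S_dn) = (-2.4853−-45.1280)/(119.9947−77.3520) = 1.0000. V = [p*·-2.4853 + (1−p*)·-45.1280]/1.07 = -15.2981. B = V − Δ·S = -114.4673.
(2,1): S=153.8394. Δ = (V_up−V_dn)/(S_up−S_dn) = (63.6657−-2.4853)/(186.1457−119.9947) = 1.0000. V = [p*·63.6657 + (1−p*)·-2.4853]/1.07 = 39.3721. B = V − Δ·S = -114.4673.
(2,2): S=238.6483. Δ = (V_up−V_dn)/(S_up−S_dn) = (166.2844−63.6657)/(288.7644−186.1457) = 1.0000. V = [p*·166.2844 + (1−p*)·63.6657]/1.07 = 124.1810. B = V − Δ·S = -114.4673.
(1,0): S=127.1400. Δ = (V_up−V_dn)/(S_up−S_dn) = (39.3721−-15.2981)/(153.8394−99.1692) = 1.0000. V = [p*·39.3721 + (1−p*)·-15.2981]/1.07 = 20.1612. B = V − Δ·S = -106.9788.
(1,1): S=197.2300. Δ = (V_up−V_dn)/(S_up−S_dn) = (124.1810−39.3721)/(238.6483−153.8394) = 1.0000. V = [p*·124.1810 + (1−p*)·39.3721]/1.07 = 90.2512. B = V − Δ·S = -106.9788.
(0,0): S=163.0000. Δ = (V_up−V_dn)/(S_up−S_dn) = (90.2512−20.1612)/(197.2300−127.1400) = 1.0000. V = [p*·90.2512 + (1−p*)·20.1612]/1.07 = 63.0198. B = V − Δ·S = -99.9802.
Root portfolio cost Δ·163+B reproduces V0=63.0198.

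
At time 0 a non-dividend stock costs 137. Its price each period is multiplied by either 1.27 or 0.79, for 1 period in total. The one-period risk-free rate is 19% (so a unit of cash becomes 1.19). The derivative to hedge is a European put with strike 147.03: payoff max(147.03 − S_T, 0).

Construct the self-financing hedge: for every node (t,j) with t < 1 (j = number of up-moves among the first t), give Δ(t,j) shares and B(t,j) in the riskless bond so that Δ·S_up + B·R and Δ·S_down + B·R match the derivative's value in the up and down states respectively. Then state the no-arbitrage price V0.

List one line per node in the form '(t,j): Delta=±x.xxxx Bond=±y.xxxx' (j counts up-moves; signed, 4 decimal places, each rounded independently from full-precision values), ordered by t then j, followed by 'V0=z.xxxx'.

(0,0): Delta=-0.5900 Bond=86.2675
V0=5.4342

No-arbitrage ⇒ martingale measure with p* = (R−d)/(u−d) = 0.8333.
At expiry t=1: V(1,0)=38.8000, V(1,1)=0.0000
(0,0): S=137.0000. Δ = (V_up−V_dn)/(S_up−S_dn) = (0.0000−38.8000)/(173.9900−108.2300) = -0.5900. V = [p*·0.0000 + (1−p*)·38.8000]/1.19 = 5.4342. B = V − Δ·S = 86.2675.
Root portfolio cost Δ·137+B reproduces V0=5.4342.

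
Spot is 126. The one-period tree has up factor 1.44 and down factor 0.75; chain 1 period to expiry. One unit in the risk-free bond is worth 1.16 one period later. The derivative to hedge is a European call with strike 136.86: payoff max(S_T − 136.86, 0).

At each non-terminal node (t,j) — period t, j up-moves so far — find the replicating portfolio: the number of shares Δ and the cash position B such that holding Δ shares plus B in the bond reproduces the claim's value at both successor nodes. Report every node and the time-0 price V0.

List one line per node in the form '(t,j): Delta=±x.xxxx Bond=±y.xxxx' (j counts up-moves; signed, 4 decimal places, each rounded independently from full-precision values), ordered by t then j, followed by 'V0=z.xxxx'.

(0,0): Delta=0.5128 Bond=-41.7729
V0=22.8358

Since d<R<u, set p* = (R−d)/(u−d) = 0.5942; price each node as the discounted p*-expectation of its children.
At expiry t=1: V(1,0)=0.0000, V(1,1)=44.5800
(0,0): S=126.0000. Δ = (V_up−V_dn)/(S_up−S_dn) = (44.5800−0.0000)/(181.4400−94.5000) = 0.5128. V = [p*·44.5800 + (1−p*)·0.0000]/1.16 = 22.8358. B = V − Δ·S = -41.7729.
Check: Δ(0,0)·S0 + B(0,0) = 22.8358 = V0.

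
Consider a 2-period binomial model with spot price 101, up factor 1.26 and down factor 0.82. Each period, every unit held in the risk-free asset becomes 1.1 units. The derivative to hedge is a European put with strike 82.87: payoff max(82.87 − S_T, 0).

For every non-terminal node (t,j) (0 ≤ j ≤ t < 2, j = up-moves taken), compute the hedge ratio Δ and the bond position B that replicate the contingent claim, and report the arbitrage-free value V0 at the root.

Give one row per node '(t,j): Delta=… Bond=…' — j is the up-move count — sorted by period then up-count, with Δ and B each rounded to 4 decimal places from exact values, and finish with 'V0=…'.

The replicating-portfolio and risk-neutral prices coincide; use p* = (1.1−0.82)/(1.26−0.82) = 0.6364 for the latter.
Terminal values V(2,·): V(2,0)=14.9576, V(2,1)=0.0000, V(2,2)=0.0000
(1,0): S=82.8200. Δ = (V_up−V_dn)/(S_up−S_dn) = (0.0000−14.9576)/(104.3532−67.9124) = -0.4105. V = [p*·0.0000 + (1−p*)·14.9576]/1.1 = 4.9447. B = V − Δ·S = 38.9392.
(1,1): S=127.2600. Δ = (V_up−V_dn)/(S_up−S_dn) = (0.0000−0.0000)/(160.3476−104.3532) = 0.0000. V = [p*·0.0000 + (1−p*)·0.0000]/1.1 = 0.0000. B = V − Δ·S = 0.0000.
(0,0): S=101.0000. Δ = (V_up−V_dn)/(S_up−S_dn) = (0.0000−4.9447)/(127.2600−82.8200) = -0.1113. V = [p*·0.0000 + (1−p*)·4.9447]/1.1 = 1.6346. B = V − Δ·S = 12.8725.
Each (Δ,B) replicates both successor values, so the strategy is self-financing and V0 is arbitrage-free.

(0,0): Delta=-0.1113 Bond=12.8725
(1,0): Delta=-0.4105 Bond=38.9392
(1,1): Delta=0.0000 Bond=0.0000
V0=1.6346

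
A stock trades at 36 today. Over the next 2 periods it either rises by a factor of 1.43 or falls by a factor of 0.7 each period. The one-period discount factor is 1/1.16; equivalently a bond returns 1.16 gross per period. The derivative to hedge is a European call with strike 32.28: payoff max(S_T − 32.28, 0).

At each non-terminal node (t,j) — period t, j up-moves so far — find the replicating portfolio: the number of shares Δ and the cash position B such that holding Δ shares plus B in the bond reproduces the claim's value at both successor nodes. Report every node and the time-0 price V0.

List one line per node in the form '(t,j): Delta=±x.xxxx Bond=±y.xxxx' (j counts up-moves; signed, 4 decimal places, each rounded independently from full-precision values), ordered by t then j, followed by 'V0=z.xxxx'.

(0,0): Delta=0.8224 Bond=-16.1065
(1,0): Delta=0.2042 Bond=-3.1049
(1,1): Delta=1.0000 Bond=-27.8276
V0=13.4991

No-arbitrage ⇒ martingale measure with p* = (R−d)/(u−d) = 0.6301.
Terminal values V(2,·): V(2,0)=0.0000, V(2,1)=3.7560, V(2,2)=41.3364
Node (1,0) S=25.2000: V=(p*·3.7560+(1−p*)·0.0000)/1.16=2.0403; Δ=(3.7560−0.0000)/(36.0360−17.6400)=0.2042; B=V−Δ·S=-3.1049
Node (1,1) S=51.4800: V=(p*·41.3364+(1−p*)·3.7560)/1.16=23.6524; Δ=(41.3364−3.7560)/(73.6164−36.0360)=1.0000; B=V−Δ·S=-27.8276
Node (0,0) S=36.0000: V=(p*·23.6524+(1−p*)·2.0403)/1.16=13.4991; Δ=(23.6524−2.0403)/(51.4800−25.2000)=0.8224; B=V−Δ·S=-16.1065
Each (Δ,B) replicates both successor values, so the strategy is self-financing and V0 is arbitrage-free.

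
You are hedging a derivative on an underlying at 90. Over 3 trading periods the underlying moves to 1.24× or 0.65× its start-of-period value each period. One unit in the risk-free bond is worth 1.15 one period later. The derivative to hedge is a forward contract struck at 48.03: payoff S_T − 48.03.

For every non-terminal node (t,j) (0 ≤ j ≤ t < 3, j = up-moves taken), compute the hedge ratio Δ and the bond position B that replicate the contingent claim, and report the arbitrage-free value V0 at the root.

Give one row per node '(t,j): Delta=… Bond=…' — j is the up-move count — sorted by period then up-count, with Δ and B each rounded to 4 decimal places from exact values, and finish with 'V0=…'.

No-arbitrage ⇒ martingale measure with p* = (R−d)/(u−d) = 0.8475.
Terminal payoffs: V(3,0)=-23.3137, V(3,1)=-0.8790, V(3,2)=41.9196, V(3,3)=123.5662
(2,0): S=38.0250. Δ = (V_up−V_dn)/(S_up−S_dn) = (-0.8790−-23.3137)/(47.1510−24.7163) = 1.0000. V = [p*·-0.8790 + (1−p*)·-23.3137]/1.15 = -3.7402. B = V − Δ·S = -41.7652.
(2,1): S=72.5400. Δ = (V_up−V_dn)/(S_up−S_dn) = (41.9196−-0.8790)/(89.9496−47.1510) = 1.0000. V = [p*·41.9196 + (1−p*)·-0.8790]/1.15 = 30.7748. B = V − Δ·S = -41.7652.
(2,2): S=138.3840. Δ = (V_up−V_dn)/(S_up−S_dn) = (123.5662−41.9196)/(171.5962−89.9496) = 1.0000. V = [p*·123.5662 + (1−p*)·41.9196]/1.15 = 96.6188. B = V − Δ·S = -41.7652.
(1,0): S=58.5000. Δ = (V_up−V_dn)/(S_up−S_dn) = (30.7748−-3.7402)/(72.5400−38.0250) = 1.0000. V = [p*·30.7748 + (1−p*)·-3.7402]/1.15 = 22.1824. B = V − Δ·S = -36.3176.
(1,1): S=111.6000. Δ = (V_up−V_dn)/(S_up−S_dn) = (96.6188−30.7748)/(138.3840−72.5400) = 1.0000. V = [p*·96.6188 + (1−p*)·30.7748]/1.15 = 75.2824. B = V − Δ·S = -36.3176.
(0,0): S=90.0000. Δ = (V_up−V_dn)/(S_up−S_dn) = (75.2824−22.1824)/(111.6000−58.5000) = 1.0000. V = [p*·75.2824 + (1−p*)·22.1824]/1.15 = 58.4195. B = V − Δ·S = -31.5805.
Root portfolio cost Δ·90+B reproduces V0=58.4195.

(0,0): Delta=1.0000 Bond=-31.5805
(1,0): Delta=1.0000 Bond=-36.3176
(1,1): Delta=1.0000 Bond=-36.3176
(2,0): Delta=1.0000 Bond=-41.7652
(2,1): Delta=1.0000 Bond=-41.7652
(2,2): Delta=1.0000 Bond=-41.7652
V0=58.4195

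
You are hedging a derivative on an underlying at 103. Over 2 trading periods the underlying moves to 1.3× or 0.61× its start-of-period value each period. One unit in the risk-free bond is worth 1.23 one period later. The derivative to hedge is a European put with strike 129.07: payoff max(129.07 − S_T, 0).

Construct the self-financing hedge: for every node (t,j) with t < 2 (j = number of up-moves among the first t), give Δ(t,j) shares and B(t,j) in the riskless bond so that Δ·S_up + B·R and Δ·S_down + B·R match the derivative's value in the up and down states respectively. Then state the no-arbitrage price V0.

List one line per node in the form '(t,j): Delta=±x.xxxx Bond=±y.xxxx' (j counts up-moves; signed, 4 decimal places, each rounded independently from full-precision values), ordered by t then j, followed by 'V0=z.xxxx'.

Under the risk-neutral measure, an up-move has probability p* = (R−d)/(u−d) = 0.8986 and values discount at R = 1.23.
Payoff layer (t=2): V(2,0)=90.7437, V(2,1)=47.3910, V(2,2)=0.0000
  t=1,j=0: stock 62.8300 → up 81.6790 (V=47.3910), down 38.3263 (V=90.7437). Price 42.1050; hedge Δ=-1.0000, bond B=104.9350.
  t=1,j=1: stock 133.9000 → up 174.0700 (V=0.0000), down 81.6790 (V=47.3910). Price 3.9088; hedge Δ=-0.5129, bond B=72.5914.
  t=0,j=0: stock 103.0000 → up 133.9000 (V=3.9088), down 62.8300 (V=42.1050). Price 6.3282; hedge Δ=-0.5374, bond B=61.6850.
Check: Δ(0,0)·S0 + B(0,0) = 6.3282 = V0.

(0,0): Delta=-0.5374 Bond=61.6850
(1,0): Delta=-1.0000 Bond=104.9350
(1,1): Delta=-0.5129 Bond=72.5914
V0=6.3282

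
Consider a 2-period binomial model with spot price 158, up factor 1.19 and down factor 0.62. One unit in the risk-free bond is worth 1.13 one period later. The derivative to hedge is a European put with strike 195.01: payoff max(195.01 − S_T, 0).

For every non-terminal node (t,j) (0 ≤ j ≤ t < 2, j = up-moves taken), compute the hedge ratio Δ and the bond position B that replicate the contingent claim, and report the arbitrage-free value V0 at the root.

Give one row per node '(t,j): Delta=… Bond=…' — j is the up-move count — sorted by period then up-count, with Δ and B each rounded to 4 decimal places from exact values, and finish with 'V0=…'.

Since d<R<u, set p* = (R−d)/(u−d) = 0.8947; price each node as the discounted p*-expectation of its children.
Terminal payoffs: V(2,0)=134.2748, V(2,1)=78.4376, V(2,2)=0.0000
Node (1,0) S=97.9600: V=(p*·78.4376+(1−p*)·134.2748)/1.13=74.6152; Δ=(78.4376−134.2748)/(116.5724−60.7352)=-1.0000; B=V−Δ·S=172.5752
Node (1,1) S=188.0200: V=(p*·0.0000+(1−p*)·78.4376)/1.13=7.3067; Δ=(0.0000−78.4376)/(223.7438−116.5724)=-0.7319; B=V−Δ·S=144.9165
Node (0,0) S=158.0000: V=(p*·7.3067+(1−p*)·74.6152)/1.13=12.7361; Δ=(7.3067−74.6152)/(188.0200−97.9600)=-0.7474; B=V−Δ·S=130.8212
Check: Δ(0,0)·S0 + B(0,0) = 12.7361 = V0.

(0,0): Delta=-0.7474 Bond=130.8212
(1,0): Delta=-1.0000 Bond=172.5752
(1,1): Delta=-0.7319 Bond=144.9165
V0=12.7361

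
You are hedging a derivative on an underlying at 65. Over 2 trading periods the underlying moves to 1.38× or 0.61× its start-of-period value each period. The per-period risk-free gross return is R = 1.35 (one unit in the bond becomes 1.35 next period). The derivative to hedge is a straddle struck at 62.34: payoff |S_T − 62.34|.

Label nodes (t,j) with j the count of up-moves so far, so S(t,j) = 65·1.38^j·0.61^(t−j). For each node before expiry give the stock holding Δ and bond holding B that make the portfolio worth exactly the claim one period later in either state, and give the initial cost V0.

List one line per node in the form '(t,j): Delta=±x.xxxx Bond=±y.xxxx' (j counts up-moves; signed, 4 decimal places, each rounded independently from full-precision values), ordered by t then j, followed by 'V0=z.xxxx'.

Since d<R<u, set p* = (R−d)/(u−d) = 0.9610; price each node as the discounted p*-expectation of its children.
Terminal values V(2,·): V(2,0)=38.1535, V(2,1)=7.6230, V(2,2)=61.4460
Node (1,0) S=39.6500: V=(p*·7.6230+(1−p*)·38.1535)/1.35=6.5278; Δ=(7.6230−38.1535)/(54.7170−24.1865)=-1.0000; B=V−Δ·S=46.1778
Node (1,1) S=89.7000: V=(p*·61.4460+(1−p*)·7.6230)/1.35=43.9622; Δ=(61.4460−7.6230)/(123.7860−54.7170)=0.7793; B=V−Δ·S=-25.9378
Node (0,0) S=65.0000: V=(p*·43.9622+(1−p*)·6.5278)/1.35=31.4842; Δ=(43.9622−6.5278)/(89.7000−39.6500)=0.7479; B=V−Δ·S=-17.1319
Root portfolio cost Δ·65+B reproduces V0=31.4842.

(0,0): Delta=0.7479 Bond=-17.1319
(1,0): Delta=-1.0000 Bond=46.1778
(1,1): Delta=0.7793 Bond=-25.9378
V0=31.4842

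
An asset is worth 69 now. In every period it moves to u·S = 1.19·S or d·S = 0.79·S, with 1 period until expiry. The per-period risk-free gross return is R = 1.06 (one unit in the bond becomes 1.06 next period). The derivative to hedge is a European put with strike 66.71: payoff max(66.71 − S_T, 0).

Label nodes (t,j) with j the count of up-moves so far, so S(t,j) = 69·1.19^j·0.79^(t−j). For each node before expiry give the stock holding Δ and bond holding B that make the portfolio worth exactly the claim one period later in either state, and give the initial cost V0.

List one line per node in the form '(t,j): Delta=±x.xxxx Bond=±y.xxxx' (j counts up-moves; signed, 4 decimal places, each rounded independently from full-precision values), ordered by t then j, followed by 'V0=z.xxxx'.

(0,0): Delta=-0.4420 Bond=34.2406
V0=3.7406

The replicating-portfolio and risk-neutral prices coincide; use p* = (1.06−0.79)/(1.19−0.79) = 0.6750 for the latter.
Payoff layer (t=1): V(1,0)=12.2000, V(1,1)=0.0000
  t=0,j=0: stock 69.0000 → up 82.1100 (V=0.0000), down 54.5100 (V=12.2000). Price 3.7406; hedge Δ=-0.4420, bond B=34.2406.
The time-0 hedge costs 3.7406, which is the no-arbitrage price.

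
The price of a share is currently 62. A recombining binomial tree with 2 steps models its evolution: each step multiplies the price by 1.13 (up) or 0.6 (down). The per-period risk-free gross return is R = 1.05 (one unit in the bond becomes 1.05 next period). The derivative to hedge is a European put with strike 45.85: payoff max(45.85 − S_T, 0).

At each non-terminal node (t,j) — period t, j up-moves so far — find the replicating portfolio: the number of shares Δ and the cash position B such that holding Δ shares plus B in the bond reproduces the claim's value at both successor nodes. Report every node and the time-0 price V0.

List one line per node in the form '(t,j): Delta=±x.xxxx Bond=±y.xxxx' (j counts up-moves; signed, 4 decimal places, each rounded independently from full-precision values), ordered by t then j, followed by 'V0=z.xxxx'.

(0,0): Delta=-0.1801 Bond=12.5397
(1,0): Delta=-1.0000 Bond=43.6667
(1,1): Delta=-0.1027 Bond=7.7445
V0=1.3730

The replicating-portfolio and risk-neutral prices coincide; use p* = (1.05−0.6)/(1.13−0.6) = 0.8491 for the latter.
Terminal payoffs: V(2,0)=23.5300, V(2,1)=3.8140, V(2,2)=0.0000
  t=1,j=0: stock 37.2000 → up 42.0360 (V=3.8140), down 22.3200 (V=23.5300). Price 6.4667; hedge Δ=-1.0000, bond B=43.6667.
  t=1,j=1: stock 70.0600 → up 79.1678 (V=0.0000), down 42.0360 (V=3.8140). Price 0.5483; hedge Δ=-0.1027, bond B=7.7445.
  t=0,j=0: stock 62.0000 → up 70.0600 (V=0.5483), down 37.2000 (V=6.4667). Price 1.3730; hedge Δ=-0.1801, bond B=12.5397.
Each (Δ,B) replicates both successor values, so the strategy is self-financing and V0 is arbitrage-free.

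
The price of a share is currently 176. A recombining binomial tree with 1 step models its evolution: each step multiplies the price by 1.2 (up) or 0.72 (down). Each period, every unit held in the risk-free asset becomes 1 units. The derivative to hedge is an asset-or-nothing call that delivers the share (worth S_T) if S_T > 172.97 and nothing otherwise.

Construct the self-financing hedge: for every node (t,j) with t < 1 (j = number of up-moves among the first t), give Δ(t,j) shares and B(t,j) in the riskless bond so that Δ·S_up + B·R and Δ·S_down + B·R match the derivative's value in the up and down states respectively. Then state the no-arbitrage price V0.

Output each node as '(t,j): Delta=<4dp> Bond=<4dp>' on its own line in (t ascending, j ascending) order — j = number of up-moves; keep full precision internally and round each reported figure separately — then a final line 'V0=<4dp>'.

(0,0): Delta=2.5000 Bond=-316.8000
V0=123.2000

Under the risk-neutral measure, an up-move has probability p* = (R−d)/(u−d) = 0.5833 and values discount at R = 1.
Terminal values V(1,·): V(1,0)=0.0000, V(1,1)=211.2000
(0,0): S=176.0000. Δ = (V_up−V_dn)/(S_up−S_dn) = (211.2000−0.0000)/(211.2000−126.7200) = 2.5000. V = [p*·211.2000 + (1−p*)·0.0000]/1 = 123.2000. B = V − Δ·S = -316.8000.
The time-0 hedge costs 123.2000, which is the no-arbitrage price.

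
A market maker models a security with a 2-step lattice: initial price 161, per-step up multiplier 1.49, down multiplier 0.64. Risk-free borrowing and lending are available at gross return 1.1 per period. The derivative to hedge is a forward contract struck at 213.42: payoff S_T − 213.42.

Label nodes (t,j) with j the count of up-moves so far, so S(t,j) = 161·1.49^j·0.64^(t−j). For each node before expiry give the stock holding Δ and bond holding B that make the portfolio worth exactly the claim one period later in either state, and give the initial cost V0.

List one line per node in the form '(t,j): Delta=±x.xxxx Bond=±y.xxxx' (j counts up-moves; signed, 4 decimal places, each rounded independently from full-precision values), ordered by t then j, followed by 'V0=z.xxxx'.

(0,0): Delta=1.0000 Bond=-176.3802
(1,0): Delta=1.0000 Bond=-194.0182
(1,1): Delta=1.0000 Bond=-194.0182
V0=-15.3802

Risk-neutral probability p* = (R−d)/(u−d) = (1.1−0.64)/(1.49−0.64) = 0.5412.
Terminal values V(2,·): V(2,0)=-147.4744, V(2,1)=-59.8904, V(2,2)=144.0161
  t=1,j=0: stock 103.0400 → up 153.5296 (V=-59.8904), down 65.9456 (V=-147.4744). Price -90.9782; hedge Δ=1.0000, bond B=-194.0182.
  t=1,j=1: stock 239.8900 → up 357.4361 (V=144.0161), down 153.5296 (V=-59.8904). Price 45.8718; hedge Δ=1.0000, bond B=-194.0182.
  t=0,j=0: stock 161.0000 → up 239.8900 (V=45.8718), down 103.0400 (V=-90.9782). Price -15.3802; hedge Δ=1.0000, bond B=-176.3802.
Check: Δ(0,0)·S0 + B(0,0) = -15.3802 = V0.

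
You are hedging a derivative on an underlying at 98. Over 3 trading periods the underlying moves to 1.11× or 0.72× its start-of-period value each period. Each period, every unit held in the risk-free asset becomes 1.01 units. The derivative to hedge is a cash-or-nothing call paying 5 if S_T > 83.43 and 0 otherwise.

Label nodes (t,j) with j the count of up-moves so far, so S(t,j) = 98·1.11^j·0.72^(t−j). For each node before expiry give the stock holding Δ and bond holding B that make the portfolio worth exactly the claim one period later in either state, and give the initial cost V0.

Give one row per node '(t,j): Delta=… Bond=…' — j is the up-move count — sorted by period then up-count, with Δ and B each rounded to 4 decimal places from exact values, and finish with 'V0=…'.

Under the risk-neutral measure, an up-move has probability p* = (R−d)/(u−d) = 0.7436 and values discount at R = 1.01.
At expiry t=3: V(3,0)=0.0000, V(3,1)=0.0000, V(3,2)=5.0000, V(3,3)=5.0000
(2,0): S=50.8032. Δ = (V_up−V_dn)/(S_up−S_dn) = (0.0000−0.0000)/(56.3916−36.5783) = 0.0000. V = [p*·0.0000 + (1−p*)·0.0000]/1.01 = 0.0000. B = V − Δ·S = 0.0000.
(2,1): S=78.3216. Δ = (V_up−V_dn)/(S_up−S_dn) = (5.0000−0.0000)/(86.9370−56.3916) = 0.1637. V = [p*·5.0000 + (1−p*)·0.0000]/1.01 = 3.6811. B = V − Δ·S = -9.1394.
(2,2): S=120.7458. Δ = (V_up−V_dn)/(S_up−S_dn) = (5.0000−5.0000)/(134.0278−86.9370) = 0.0000. V = [p*·5.0000 + (1−p*)·5.0000]/1.01 = 4.9505. B = V − Δ·S = 4.9505.
(1,0): S=70.5600. Δ = (V_up−V_dn)/(S_up−S_dn) = (3.6811−0.0000)/(78.3216−50.8032) = 0.1338. V = [p*·3.6811 + (1−p*)·0.0000]/1.01 = 2.7102. B = V − Δ·S = -6.7287.
(1,1): S=108.7800. Δ = (V_up−V_dn)/(S_up−S_dn) = (4.9505−3.6811)/(120.7458−78.3216) = 0.0299. V = [p*·4.9505 + (1−p*)·3.6811]/1.01 = 4.5792. B = V − Δ·S = 1.3245.
(0,0): S=98.0000. Δ = (V_up−V_dn)/(S_up−S_dn) = (4.5792−2.7102)/(108.7800−70.5600) = 0.0489. V = [p*·4.5792 + (1−p*)·2.7102]/1.01 = 4.0594. B = V − Δ·S = -0.7331.
Each (Δ,B) replicates both successor values, so the strategy is self-financing and V0 is arbitrage-free.

(0,0): Delta=0.0489 Bond=-0.7331
(1,0): Delta=0.1338 Bond=-6.7287
(1,1): Delta=0.0299 Bond=1.3245
(2,0): Delta=0.0000 Bond=0.0000
(2,1): Delta=0.1637 Bond=-9.1394
(2,2): Delta=0.0000 Bond=4.9505
V0=4.0594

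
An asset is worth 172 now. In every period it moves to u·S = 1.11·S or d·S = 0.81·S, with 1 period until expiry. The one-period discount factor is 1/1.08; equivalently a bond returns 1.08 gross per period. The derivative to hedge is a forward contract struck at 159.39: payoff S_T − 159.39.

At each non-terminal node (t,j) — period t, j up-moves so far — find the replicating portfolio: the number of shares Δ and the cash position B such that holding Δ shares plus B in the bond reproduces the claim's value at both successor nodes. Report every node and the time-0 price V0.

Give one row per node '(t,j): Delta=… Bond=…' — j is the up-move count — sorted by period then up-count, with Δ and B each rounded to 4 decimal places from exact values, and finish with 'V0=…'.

Under the risk-neutral measure, an up-move has probability p* = (R−d)/(u−d) = 0.9000 and values discount at R = 1.08.
At expiry t=1: V(1,0)=-20.0700, V(1,1)=31.5300
Node (0,0) S=172.0000: V=(p*·31.5300+(1−p*)·-20.0700)/1.08=24.4167; Δ=(31.5300−-20.0700)/(190.9200−139.3200)=1.0000; B=V−Δ·S=-147.5833
Check: Δ(0,0)·S0 + B(0,0) = 24.4167 = V0.

(0,0): Delta=1.0000 Bond=-147.5833
V0=24.4167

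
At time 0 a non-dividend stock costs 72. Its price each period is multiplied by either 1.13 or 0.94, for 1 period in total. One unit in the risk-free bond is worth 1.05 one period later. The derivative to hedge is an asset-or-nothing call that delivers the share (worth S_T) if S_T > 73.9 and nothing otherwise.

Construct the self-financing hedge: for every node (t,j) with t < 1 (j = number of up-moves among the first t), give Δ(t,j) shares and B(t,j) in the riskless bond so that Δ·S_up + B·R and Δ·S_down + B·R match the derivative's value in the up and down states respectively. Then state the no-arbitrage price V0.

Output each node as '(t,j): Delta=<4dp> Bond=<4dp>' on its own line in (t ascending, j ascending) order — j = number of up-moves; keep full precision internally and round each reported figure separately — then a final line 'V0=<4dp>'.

(0,0): Delta=5.9474 Bond=-383.3504
V0=44.8602

Risk-neutral probability p* = (R−d)/(u−d) = (1.05−0.94)/(1.13−0.94) = 0.5789.
Payoff layer (t=1): V(1,0)=0.0000, V(1,1)=81.3600
(0,0): S=72.0000. Δ = (V_up−V_dn)/(S_up−S_dn) = (81.3600−0.0000)/(81.3600−67.6800) = 5.9474. V = [p*·81.3600 + (1−p*)·0.0000]/1.05 = 44.8602. B = V − Δ·S = -383.3504.
Root portfolio cost Δ·72+B reproduces V0=44.8602.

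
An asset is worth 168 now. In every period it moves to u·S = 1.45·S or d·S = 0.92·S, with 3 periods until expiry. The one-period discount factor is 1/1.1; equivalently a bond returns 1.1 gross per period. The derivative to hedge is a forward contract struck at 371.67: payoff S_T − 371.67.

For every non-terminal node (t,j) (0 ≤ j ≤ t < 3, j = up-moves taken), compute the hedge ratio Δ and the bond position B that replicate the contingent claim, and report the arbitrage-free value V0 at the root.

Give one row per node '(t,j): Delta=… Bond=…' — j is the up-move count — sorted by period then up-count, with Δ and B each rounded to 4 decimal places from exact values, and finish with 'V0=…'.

Since d<R<u, set p* = (R−d)/(u−d) = 0.3396; price each node as the discounted p*-expectation of its children.
At expiry t=3: V(3,0)=-240.8504, V(3,1)=-165.4870, V(3,2)=-46.7076, V(3,3)=140.4990
(2,0): S=142.1952. Δ = (V_up−V_dn)/(S_up−S_dn) = (-165.4870−-240.8504)/(206.1830−130.8196) = 1.0000. V = [p*·-165.4870 + (1−p*)·-240.8504]/1.1 = -195.6866. B = V − Δ·S = -337.8818.
(2,1): S=224.1120. Δ = (V_up−V_dn)/(S_up−S_dn) = (-46.7076−-165.4870)/(324.9624−206.1830) = 1.0000. V = [p*·-46.7076 + (1−p*)·-165.4870]/1.1 = -113.7698. B = V − Δ·S = -337.8818.
(2,2): S=353.2200. Δ = (V_up−V_dn)/(S_up−S_dn) = (140.4990−-46.7076)/(512.1690−324.9624) = 1.0000. V = [p*·140.4990 + (1−p*)·-46.7076]/1.1 = 15.3382. B = V − Δ·S = -337.8818.
(1,0): S=154.5600. Δ = (V_up−V_dn)/(S_up−S_dn) = (-113.7698−-195.6866)/(224.1120−142.1952) = 1.0000. V = [p*·-113.7698 + (1−p*)·-195.6866]/1.1 = -152.6053. B = V − Δ·S = -307.1653.
(1,1): S=243.6000. Δ = (V_up−V_dn)/(S_up−S_dn) = (15.3382−-113.7698)/(353.2200−224.1120) = 1.0000. V = [p*·15.3382 + (1−p*)·-113.7698]/1.1 = -63.5653. B = V − Δ·S = -307.1653.
(0,0): S=168.0000. Δ = (V_up−V_dn)/(S_up−S_dn) = (-63.5653−-152.6053)/(243.6000−154.5600) = 1.0000. V = [p*·-63.5653 + (1−p*)·-152.6053]/1.1 = -111.2412. B = V − Δ·S = -279.2412.
The time-0 hedge costs -111.2412, which is the no-arbitrage price.

(0,0): Delta=1.0000 Bond=-279.2412
(1,0): Delta=1.0000 Bond=-307.1653
(1,1): Delta=1.0000 Bond=-307.1653
(2,0): Delta=1.0000 Bond=-337.8818
(2,1): Delta=1.0000 Bond=-337.8818
(2,2): Delta=1.0000 Bond=-337.8818
V0=-111.2412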